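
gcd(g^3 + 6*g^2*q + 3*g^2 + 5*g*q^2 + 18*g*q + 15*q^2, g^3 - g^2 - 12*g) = g + 3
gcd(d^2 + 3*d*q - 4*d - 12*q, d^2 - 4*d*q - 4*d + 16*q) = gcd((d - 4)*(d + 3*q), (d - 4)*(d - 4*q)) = d - 4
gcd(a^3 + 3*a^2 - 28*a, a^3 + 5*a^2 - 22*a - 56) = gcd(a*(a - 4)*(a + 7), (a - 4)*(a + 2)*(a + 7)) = a^2 + 3*a - 28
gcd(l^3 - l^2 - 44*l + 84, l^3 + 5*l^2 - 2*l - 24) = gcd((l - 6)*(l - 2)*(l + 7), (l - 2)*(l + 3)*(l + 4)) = l - 2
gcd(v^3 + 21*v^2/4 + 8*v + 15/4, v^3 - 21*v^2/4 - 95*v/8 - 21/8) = 1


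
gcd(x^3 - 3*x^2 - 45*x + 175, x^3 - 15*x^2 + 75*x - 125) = x^2 - 10*x + 25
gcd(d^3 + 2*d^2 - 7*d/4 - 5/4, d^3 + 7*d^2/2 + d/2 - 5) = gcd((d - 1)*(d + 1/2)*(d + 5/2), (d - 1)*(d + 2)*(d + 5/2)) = d^2 + 3*d/2 - 5/2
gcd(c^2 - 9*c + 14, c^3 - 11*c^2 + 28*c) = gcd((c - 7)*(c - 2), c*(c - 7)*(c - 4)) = c - 7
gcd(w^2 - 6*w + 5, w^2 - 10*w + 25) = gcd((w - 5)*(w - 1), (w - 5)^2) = w - 5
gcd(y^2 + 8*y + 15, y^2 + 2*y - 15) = y + 5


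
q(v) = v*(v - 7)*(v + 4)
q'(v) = v*(v - 7) + v*(v + 4) + (v - 7)*(v + 4) = 3*v^2 - 6*v - 28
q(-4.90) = -52.48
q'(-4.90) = 73.43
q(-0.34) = 9.13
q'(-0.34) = -25.61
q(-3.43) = 20.39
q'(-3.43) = 27.87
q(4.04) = -96.15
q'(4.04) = -3.28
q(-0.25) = 6.80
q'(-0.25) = -26.31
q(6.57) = -29.86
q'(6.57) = 62.07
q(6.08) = -56.38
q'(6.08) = 46.42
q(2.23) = -66.27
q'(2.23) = -26.46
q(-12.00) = -1824.00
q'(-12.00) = 476.00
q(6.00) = -60.00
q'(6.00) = 44.00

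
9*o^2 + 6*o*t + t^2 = (3*o + t)^2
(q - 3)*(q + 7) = q^2 + 4*q - 21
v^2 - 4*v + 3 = (v - 3)*(v - 1)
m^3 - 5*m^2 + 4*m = m*(m - 4)*(m - 1)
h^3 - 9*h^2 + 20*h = h*(h - 5)*(h - 4)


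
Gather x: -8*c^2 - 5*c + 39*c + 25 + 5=-8*c^2 + 34*c + 30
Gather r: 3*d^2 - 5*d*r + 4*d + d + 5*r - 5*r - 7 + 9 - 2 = 3*d^2 - 5*d*r + 5*d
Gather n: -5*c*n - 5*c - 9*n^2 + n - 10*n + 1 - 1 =-5*c - 9*n^2 + n*(-5*c - 9)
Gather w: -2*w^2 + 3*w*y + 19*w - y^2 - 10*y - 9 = -2*w^2 + w*(3*y + 19) - y^2 - 10*y - 9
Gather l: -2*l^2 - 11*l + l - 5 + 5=-2*l^2 - 10*l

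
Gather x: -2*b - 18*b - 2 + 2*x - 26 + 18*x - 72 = -20*b + 20*x - 100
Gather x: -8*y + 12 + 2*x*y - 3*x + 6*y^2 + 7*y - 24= x*(2*y - 3) + 6*y^2 - y - 12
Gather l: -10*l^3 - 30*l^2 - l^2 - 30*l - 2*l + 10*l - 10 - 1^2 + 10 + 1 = -10*l^3 - 31*l^2 - 22*l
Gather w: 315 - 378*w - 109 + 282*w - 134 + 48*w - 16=56 - 48*w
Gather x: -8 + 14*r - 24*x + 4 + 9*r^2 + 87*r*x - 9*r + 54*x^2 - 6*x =9*r^2 + 5*r + 54*x^2 + x*(87*r - 30) - 4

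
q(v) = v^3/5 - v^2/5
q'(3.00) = 4.20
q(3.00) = 3.60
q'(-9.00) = 52.20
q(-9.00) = -162.00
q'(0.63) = -0.01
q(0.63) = -0.03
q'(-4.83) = 15.93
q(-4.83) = -27.20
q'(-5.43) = 19.86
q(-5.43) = -37.92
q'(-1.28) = 1.50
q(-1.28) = -0.75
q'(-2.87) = 6.09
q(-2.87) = -6.38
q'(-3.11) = 7.05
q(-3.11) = -7.95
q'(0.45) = -0.06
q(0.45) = -0.02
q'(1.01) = 0.21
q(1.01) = 0.00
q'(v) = 3*v^2/5 - 2*v/5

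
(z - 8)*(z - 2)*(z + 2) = z^3 - 8*z^2 - 4*z + 32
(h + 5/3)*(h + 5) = h^2 + 20*h/3 + 25/3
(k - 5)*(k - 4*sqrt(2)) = k^2 - 4*sqrt(2)*k - 5*k + 20*sqrt(2)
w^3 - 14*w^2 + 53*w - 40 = (w - 8)*(w - 5)*(w - 1)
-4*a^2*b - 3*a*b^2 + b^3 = b*(-4*a + b)*(a + b)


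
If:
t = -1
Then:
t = -1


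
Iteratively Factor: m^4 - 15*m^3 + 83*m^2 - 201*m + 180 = (m - 3)*(m^3 - 12*m^2 + 47*m - 60) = (m - 5)*(m - 3)*(m^2 - 7*m + 12) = (m - 5)*(m - 3)^2*(m - 4)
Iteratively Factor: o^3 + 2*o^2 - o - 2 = (o + 1)*(o^2 + o - 2) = (o + 1)*(o + 2)*(o - 1)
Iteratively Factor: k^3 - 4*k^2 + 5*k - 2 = (k - 1)*(k^2 - 3*k + 2) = (k - 2)*(k - 1)*(k - 1)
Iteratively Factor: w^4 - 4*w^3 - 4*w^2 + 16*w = (w + 2)*(w^3 - 6*w^2 + 8*w) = (w - 4)*(w + 2)*(w^2 - 2*w) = (w - 4)*(w - 2)*(w + 2)*(w)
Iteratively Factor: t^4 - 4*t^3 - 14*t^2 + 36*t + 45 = (t - 3)*(t^3 - t^2 - 17*t - 15) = (t - 3)*(t + 1)*(t^2 - 2*t - 15) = (t - 3)*(t + 1)*(t + 3)*(t - 5)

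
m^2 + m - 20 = (m - 4)*(m + 5)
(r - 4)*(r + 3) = r^2 - r - 12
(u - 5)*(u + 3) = u^2 - 2*u - 15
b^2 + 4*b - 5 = (b - 1)*(b + 5)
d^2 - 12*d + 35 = (d - 7)*(d - 5)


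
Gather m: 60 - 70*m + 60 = 120 - 70*m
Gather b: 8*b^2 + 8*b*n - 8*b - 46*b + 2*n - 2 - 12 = 8*b^2 + b*(8*n - 54) + 2*n - 14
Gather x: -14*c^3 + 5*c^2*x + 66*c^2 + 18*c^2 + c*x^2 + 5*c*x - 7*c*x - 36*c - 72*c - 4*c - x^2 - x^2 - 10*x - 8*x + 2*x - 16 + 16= -14*c^3 + 84*c^2 - 112*c + x^2*(c - 2) + x*(5*c^2 - 2*c - 16)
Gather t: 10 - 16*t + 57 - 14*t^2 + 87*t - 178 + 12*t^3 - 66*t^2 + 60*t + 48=12*t^3 - 80*t^2 + 131*t - 63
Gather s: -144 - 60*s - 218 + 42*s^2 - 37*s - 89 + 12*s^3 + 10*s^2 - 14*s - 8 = 12*s^3 + 52*s^2 - 111*s - 459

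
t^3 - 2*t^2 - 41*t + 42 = (t - 7)*(t - 1)*(t + 6)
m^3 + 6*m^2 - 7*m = m*(m - 1)*(m + 7)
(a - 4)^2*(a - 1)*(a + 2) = a^4 - 7*a^3 + 6*a^2 + 32*a - 32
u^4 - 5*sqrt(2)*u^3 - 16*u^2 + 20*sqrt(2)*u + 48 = (u - 2)*(u + 2)*(u - 6*sqrt(2))*(u + sqrt(2))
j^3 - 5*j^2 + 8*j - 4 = (j - 2)^2*(j - 1)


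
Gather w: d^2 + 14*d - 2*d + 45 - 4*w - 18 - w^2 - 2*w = d^2 + 12*d - w^2 - 6*w + 27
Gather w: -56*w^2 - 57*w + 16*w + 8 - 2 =-56*w^2 - 41*w + 6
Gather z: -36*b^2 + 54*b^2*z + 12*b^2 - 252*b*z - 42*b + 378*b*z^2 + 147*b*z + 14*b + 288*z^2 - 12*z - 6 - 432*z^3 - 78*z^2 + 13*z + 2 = -24*b^2 - 28*b - 432*z^3 + z^2*(378*b + 210) + z*(54*b^2 - 105*b + 1) - 4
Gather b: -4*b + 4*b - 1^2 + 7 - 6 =0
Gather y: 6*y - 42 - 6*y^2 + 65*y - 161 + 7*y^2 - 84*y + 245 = y^2 - 13*y + 42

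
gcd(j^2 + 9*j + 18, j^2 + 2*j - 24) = j + 6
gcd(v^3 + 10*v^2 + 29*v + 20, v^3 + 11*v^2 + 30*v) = v + 5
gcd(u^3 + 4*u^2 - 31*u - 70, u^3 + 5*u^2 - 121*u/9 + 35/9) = u + 7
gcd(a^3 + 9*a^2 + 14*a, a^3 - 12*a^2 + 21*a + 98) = a + 2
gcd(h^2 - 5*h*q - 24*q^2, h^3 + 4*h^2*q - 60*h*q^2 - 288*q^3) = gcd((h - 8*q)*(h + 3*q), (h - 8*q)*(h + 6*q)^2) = -h + 8*q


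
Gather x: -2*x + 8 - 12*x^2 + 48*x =-12*x^2 + 46*x + 8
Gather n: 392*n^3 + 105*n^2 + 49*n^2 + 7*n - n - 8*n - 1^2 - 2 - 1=392*n^3 + 154*n^2 - 2*n - 4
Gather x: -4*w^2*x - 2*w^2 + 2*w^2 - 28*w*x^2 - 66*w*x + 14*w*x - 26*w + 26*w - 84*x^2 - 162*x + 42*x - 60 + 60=x^2*(-28*w - 84) + x*(-4*w^2 - 52*w - 120)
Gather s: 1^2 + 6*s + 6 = 6*s + 7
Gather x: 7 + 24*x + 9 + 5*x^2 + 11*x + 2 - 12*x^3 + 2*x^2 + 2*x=-12*x^3 + 7*x^2 + 37*x + 18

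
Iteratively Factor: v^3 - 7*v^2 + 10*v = (v)*(v^2 - 7*v + 10) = v*(v - 5)*(v - 2)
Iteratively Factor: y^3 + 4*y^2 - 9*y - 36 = (y - 3)*(y^2 + 7*y + 12) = (y - 3)*(y + 4)*(y + 3)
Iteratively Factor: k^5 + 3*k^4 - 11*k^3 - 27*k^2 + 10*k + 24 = (k + 4)*(k^4 - k^3 - 7*k^2 + k + 6) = (k + 1)*(k + 4)*(k^3 - 2*k^2 - 5*k + 6) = (k - 3)*(k + 1)*(k + 4)*(k^2 + k - 2) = (k - 3)*(k + 1)*(k + 2)*(k + 4)*(k - 1)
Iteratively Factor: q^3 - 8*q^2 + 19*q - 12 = (q - 3)*(q^2 - 5*q + 4) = (q - 4)*(q - 3)*(q - 1)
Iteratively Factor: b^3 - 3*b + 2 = (b - 1)*(b^2 + b - 2) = (b - 1)^2*(b + 2)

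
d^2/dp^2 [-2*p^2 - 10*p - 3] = -4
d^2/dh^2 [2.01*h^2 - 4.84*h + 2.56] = 4.02000000000000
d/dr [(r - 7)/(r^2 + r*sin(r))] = (r*(r + sin(r)) + (7 - r)*(r*cos(r) + 2*r + sin(r)))/(r^2*(r + sin(r))^2)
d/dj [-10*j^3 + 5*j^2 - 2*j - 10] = -30*j^2 + 10*j - 2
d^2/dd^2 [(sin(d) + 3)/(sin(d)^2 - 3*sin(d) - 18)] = (-6*sin(d) + cos(d)^2 + 1)/(sin(d) - 6)^3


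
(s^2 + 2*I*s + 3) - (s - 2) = s^2 - s + 2*I*s + 5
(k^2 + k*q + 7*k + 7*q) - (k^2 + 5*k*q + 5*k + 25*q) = -4*k*q + 2*k - 18*q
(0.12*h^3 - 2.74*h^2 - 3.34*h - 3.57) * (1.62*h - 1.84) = 0.1944*h^4 - 4.6596*h^3 - 0.369199999999999*h^2 + 0.3622*h + 6.5688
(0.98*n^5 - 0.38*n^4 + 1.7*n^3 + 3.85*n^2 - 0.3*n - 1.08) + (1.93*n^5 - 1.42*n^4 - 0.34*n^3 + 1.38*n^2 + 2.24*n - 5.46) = 2.91*n^5 - 1.8*n^4 + 1.36*n^3 + 5.23*n^2 + 1.94*n - 6.54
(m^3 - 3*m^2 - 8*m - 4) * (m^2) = m^5 - 3*m^4 - 8*m^3 - 4*m^2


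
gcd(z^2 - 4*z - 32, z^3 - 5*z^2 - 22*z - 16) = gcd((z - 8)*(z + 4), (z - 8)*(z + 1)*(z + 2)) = z - 8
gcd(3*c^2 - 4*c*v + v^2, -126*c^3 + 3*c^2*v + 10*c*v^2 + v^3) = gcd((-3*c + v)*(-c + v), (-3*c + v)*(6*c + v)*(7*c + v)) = -3*c + v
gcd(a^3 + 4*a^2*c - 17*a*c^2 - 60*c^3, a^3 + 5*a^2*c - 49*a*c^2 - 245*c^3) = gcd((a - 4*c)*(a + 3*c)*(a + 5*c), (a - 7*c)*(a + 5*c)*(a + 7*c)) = a + 5*c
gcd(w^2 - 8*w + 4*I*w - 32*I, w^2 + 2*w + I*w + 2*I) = 1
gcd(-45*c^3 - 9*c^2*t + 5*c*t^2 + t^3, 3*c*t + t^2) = 3*c + t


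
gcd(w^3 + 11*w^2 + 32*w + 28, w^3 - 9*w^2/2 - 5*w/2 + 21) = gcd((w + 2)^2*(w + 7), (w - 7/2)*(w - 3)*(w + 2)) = w + 2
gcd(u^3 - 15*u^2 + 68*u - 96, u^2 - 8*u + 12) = 1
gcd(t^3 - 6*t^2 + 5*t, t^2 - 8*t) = t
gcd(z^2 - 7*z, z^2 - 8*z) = z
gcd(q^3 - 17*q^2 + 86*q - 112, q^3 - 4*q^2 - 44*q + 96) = q^2 - 10*q + 16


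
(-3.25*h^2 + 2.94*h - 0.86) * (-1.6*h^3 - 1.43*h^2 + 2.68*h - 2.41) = 5.2*h^5 - 0.0564999999999998*h^4 - 11.5382*h^3 + 16.9415*h^2 - 9.3902*h + 2.0726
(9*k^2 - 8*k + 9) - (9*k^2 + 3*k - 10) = 19 - 11*k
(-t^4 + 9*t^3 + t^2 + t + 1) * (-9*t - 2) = 9*t^5 - 79*t^4 - 27*t^3 - 11*t^2 - 11*t - 2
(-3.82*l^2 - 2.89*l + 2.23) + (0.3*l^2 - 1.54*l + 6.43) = -3.52*l^2 - 4.43*l + 8.66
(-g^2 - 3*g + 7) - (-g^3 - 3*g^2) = g^3 + 2*g^2 - 3*g + 7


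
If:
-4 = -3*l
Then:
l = 4/3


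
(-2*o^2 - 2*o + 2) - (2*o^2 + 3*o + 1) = -4*o^2 - 5*o + 1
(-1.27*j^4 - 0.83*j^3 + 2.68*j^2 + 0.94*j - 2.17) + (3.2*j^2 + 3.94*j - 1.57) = -1.27*j^4 - 0.83*j^3 + 5.88*j^2 + 4.88*j - 3.74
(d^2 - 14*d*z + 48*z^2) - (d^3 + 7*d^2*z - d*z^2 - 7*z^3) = -d^3 - 7*d^2*z + d^2 + d*z^2 - 14*d*z + 7*z^3 + 48*z^2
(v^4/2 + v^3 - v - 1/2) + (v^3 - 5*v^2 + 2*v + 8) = v^4/2 + 2*v^3 - 5*v^2 + v + 15/2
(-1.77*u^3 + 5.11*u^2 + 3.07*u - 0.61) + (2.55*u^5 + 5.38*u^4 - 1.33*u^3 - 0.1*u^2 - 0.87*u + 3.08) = 2.55*u^5 + 5.38*u^4 - 3.1*u^3 + 5.01*u^2 + 2.2*u + 2.47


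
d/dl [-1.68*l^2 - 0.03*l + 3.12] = -3.36*l - 0.03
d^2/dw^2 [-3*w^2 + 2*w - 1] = -6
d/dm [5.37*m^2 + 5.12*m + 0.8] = 10.74*m + 5.12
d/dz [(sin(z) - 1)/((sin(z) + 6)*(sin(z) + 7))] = (2*sin(z) + cos(z)^2 + 54)*cos(z)/((sin(z) + 6)^2*(sin(z) + 7)^2)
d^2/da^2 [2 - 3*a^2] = -6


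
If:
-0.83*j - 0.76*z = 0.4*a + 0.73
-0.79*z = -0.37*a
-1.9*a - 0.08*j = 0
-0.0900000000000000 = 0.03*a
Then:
No Solution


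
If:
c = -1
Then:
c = -1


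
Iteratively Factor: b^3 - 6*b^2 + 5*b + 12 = (b - 4)*(b^2 - 2*b - 3) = (b - 4)*(b + 1)*(b - 3)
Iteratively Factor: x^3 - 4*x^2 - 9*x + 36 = (x - 4)*(x^2 - 9) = (x - 4)*(x - 3)*(x + 3)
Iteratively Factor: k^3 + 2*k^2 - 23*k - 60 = (k + 3)*(k^2 - k - 20) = (k + 3)*(k + 4)*(k - 5)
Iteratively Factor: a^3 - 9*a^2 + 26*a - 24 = (a - 4)*(a^2 - 5*a + 6) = (a - 4)*(a - 3)*(a - 2)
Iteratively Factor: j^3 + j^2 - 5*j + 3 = (j - 1)*(j^2 + 2*j - 3) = (j - 1)*(j + 3)*(j - 1)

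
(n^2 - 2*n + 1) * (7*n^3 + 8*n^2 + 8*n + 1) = 7*n^5 - 6*n^4 - n^3 - 7*n^2 + 6*n + 1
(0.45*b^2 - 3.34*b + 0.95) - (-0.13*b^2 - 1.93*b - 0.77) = 0.58*b^2 - 1.41*b + 1.72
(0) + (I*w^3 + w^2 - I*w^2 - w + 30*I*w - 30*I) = I*w^3 + w^2 - I*w^2 - w + 30*I*w - 30*I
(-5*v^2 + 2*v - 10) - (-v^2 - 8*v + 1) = -4*v^2 + 10*v - 11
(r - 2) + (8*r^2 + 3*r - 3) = 8*r^2 + 4*r - 5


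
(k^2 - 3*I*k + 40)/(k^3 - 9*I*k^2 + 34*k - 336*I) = (k + 5*I)/(k^2 - I*k + 42)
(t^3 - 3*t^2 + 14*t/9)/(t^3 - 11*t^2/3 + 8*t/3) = (9*t^2 - 27*t + 14)/(3*(3*t^2 - 11*t + 8))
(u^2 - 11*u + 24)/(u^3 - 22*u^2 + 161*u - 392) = (u - 3)/(u^2 - 14*u + 49)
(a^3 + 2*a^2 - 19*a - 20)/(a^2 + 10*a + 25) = (a^2 - 3*a - 4)/(a + 5)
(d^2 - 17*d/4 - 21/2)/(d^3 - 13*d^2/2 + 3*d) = (4*d + 7)/(2*d*(2*d - 1))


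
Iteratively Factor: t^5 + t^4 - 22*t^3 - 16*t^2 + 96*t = (t + 4)*(t^4 - 3*t^3 - 10*t^2 + 24*t) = (t - 2)*(t + 4)*(t^3 - t^2 - 12*t) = (t - 4)*(t - 2)*(t + 4)*(t^2 + 3*t) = t*(t - 4)*(t - 2)*(t + 4)*(t + 3)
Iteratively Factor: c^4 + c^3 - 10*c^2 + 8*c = (c + 4)*(c^3 - 3*c^2 + 2*c) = (c - 1)*(c + 4)*(c^2 - 2*c) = c*(c - 1)*(c + 4)*(c - 2)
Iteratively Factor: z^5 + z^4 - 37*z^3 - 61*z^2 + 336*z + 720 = (z + 3)*(z^4 - 2*z^3 - 31*z^2 + 32*z + 240) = (z + 3)*(z + 4)*(z^3 - 6*z^2 - 7*z + 60) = (z + 3)^2*(z + 4)*(z^2 - 9*z + 20) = (z - 5)*(z + 3)^2*(z + 4)*(z - 4)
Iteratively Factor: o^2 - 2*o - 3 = (o - 3)*(o + 1)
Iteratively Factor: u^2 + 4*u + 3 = (u + 1)*(u + 3)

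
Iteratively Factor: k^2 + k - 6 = (k + 3)*(k - 2)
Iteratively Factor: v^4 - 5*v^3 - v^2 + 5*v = (v)*(v^3 - 5*v^2 - v + 5) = v*(v - 5)*(v^2 - 1) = v*(v - 5)*(v - 1)*(v + 1)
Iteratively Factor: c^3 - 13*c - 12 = (c - 4)*(c^2 + 4*c + 3) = (c - 4)*(c + 1)*(c + 3)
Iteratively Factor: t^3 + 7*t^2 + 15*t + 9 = (t + 1)*(t^2 + 6*t + 9) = (t + 1)*(t + 3)*(t + 3)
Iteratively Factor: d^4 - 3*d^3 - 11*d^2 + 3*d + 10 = (d + 2)*(d^3 - 5*d^2 - d + 5) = (d + 1)*(d + 2)*(d^2 - 6*d + 5) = (d - 1)*(d + 1)*(d + 2)*(d - 5)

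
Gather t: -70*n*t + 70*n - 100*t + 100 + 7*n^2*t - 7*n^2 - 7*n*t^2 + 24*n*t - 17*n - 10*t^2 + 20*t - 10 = -7*n^2 + 53*n + t^2*(-7*n - 10) + t*(7*n^2 - 46*n - 80) + 90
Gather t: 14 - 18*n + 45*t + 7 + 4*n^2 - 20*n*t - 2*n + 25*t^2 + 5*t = 4*n^2 - 20*n + 25*t^2 + t*(50 - 20*n) + 21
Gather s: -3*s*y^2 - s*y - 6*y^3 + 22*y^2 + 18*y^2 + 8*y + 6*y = s*(-3*y^2 - y) - 6*y^3 + 40*y^2 + 14*y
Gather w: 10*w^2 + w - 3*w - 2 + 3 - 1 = 10*w^2 - 2*w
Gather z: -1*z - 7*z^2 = -7*z^2 - z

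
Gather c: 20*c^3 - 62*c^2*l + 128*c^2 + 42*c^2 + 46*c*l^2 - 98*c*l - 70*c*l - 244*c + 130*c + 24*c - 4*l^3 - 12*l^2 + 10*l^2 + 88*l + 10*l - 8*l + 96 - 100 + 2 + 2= 20*c^3 + c^2*(170 - 62*l) + c*(46*l^2 - 168*l - 90) - 4*l^3 - 2*l^2 + 90*l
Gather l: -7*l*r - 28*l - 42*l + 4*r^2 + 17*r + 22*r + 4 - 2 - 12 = l*(-7*r - 70) + 4*r^2 + 39*r - 10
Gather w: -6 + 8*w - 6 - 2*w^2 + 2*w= -2*w^2 + 10*w - 12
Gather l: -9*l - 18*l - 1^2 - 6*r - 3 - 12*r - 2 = -27*l - 18*r - 6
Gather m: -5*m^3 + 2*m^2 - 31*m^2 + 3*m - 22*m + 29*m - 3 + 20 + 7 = -5*m^3 - 29*m^2 + 10*m + 24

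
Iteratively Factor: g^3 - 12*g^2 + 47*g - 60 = (g - 3)*(g^2 - 9*g + 20) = (g - 4)*(g - 3)*(g - 5)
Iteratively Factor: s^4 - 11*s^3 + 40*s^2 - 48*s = (s)*(s^3 - 11*s^2 + 40*s - 48) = s*(s - 4)*(s^2 - 7*s + 12) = s*(s - 4)^2*(s - 3)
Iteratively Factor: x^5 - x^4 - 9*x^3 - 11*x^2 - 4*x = (x + 1)*(x^4 - 2*x^3 - 7*x^2 - 4*x) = (x + 1)^2*(x^3 - 3*x^2 - 4*x) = (x - 4)*(x + 1)^2*(x^2 + x) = x*(x - 4)*(x + 1)^2*(x + 1)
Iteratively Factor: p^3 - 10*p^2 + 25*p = (p)*(p^2 - 10*p + 25) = p*(p - 5)*(p - 5)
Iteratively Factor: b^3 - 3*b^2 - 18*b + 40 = (b - 2)*(b^2 - b - 20) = (b - 2)*(b + 4)*(b - 5)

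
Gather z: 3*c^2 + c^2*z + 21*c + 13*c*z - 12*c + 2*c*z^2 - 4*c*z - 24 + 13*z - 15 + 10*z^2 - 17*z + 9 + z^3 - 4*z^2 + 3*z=3*c^2 + 9*c + z^3 + z^2*(2*c + 6) + z*(c^2 + 9*c - 1) - 30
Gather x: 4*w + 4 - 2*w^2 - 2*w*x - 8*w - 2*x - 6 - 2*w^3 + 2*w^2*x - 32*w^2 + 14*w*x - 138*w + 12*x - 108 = -2*w^3 - 34*w^2 - 142*w + x*(2*w^2 + 12*w + 10) - 110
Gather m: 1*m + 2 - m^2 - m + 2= 4 - m^2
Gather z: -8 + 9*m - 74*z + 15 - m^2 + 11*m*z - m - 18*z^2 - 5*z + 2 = -m^2 + 8*m - 18*z^2 + z*(11*m - 79) + 9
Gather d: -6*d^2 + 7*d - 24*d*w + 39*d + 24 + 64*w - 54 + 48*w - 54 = -6*d^2 + d*(46 - 24*w) + 112*w - 84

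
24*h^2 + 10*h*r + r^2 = (4*h + r)*(6*h + r)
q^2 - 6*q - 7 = (q - 7)*(q + 1)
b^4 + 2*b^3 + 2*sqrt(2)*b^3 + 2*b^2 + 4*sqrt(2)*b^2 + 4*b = b*(b + 2)*(b + sqrt(2))^2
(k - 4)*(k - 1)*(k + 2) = k^3 - 3*k^2 - 6*k + 8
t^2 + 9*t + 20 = (t + 4)*(t + 5)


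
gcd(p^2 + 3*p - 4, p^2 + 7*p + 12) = p + 4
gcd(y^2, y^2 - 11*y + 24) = 1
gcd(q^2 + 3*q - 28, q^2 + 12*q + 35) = q + 7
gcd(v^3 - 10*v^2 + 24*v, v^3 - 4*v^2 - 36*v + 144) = v^2 - 10*v + 24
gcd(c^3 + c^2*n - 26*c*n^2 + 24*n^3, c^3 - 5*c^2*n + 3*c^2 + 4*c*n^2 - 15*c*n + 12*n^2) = c^2 - 5*c*n + 4*n^2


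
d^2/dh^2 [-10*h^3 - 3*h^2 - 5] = -60*h - 6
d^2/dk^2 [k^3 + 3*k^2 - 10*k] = 6*k + 6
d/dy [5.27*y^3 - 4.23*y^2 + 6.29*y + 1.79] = 15.81*y^2 - 8.46*y + 6.29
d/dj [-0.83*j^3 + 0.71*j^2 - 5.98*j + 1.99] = -2.49*j^2 + 1.42*j - 5.98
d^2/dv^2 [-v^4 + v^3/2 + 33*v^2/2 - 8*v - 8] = -12*v^2 + 3*v + 33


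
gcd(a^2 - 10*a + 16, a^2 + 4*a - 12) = a - 2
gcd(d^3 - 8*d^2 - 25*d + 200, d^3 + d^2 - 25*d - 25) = d^2 - 25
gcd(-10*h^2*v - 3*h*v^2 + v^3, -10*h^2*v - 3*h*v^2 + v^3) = -10*h^2*v - 3*h*v^2 + v^3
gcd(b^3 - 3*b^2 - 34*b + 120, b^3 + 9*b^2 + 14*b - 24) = b + 6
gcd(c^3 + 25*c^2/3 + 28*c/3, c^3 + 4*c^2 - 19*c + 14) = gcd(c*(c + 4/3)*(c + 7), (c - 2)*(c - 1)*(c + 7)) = c + 7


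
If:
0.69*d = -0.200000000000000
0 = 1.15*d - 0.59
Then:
No Solution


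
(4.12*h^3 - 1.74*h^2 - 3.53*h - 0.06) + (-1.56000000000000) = 4.12*h^3 - 1.74*h^2 - 3.53*h - 1.62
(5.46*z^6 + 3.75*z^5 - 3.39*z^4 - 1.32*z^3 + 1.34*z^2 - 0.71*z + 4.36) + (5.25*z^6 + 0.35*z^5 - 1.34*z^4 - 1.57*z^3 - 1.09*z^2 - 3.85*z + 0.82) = 10.71*z^6 + 4.1*z^5 - 4.73*z^4 - 2.89*z^3 + 0.25*z^2 - 4.56*z + 5.18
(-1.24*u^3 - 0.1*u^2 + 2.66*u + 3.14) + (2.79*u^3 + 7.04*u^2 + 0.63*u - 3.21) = 1.55*u^3 + 6.94*u^2 + 3.29*u - 0.0699999999999998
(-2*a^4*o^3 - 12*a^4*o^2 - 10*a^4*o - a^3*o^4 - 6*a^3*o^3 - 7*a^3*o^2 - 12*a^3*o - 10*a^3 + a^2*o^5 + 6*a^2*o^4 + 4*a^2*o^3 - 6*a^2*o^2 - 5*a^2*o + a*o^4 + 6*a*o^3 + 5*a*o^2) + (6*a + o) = -2*a^4*o^3 - 12*a^4*o^2 - 10*a^4*o - a^3*o^4 - 6*a^3*o^3 - 7*a^3*o^2 - 12*a^3*o - 10*a^3 + a^2*o^5 + 6*a^2*o^4 + 4*a^2*o^3 - 6*a^2*o^2 - 5*a^2*o + a*o^4 + 6*a*o^3 + 5*a*o^2 + 6*a + o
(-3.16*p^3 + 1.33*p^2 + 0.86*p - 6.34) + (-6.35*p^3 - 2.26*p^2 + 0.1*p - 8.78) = -9.51*p^3 - 0.93*p^2 + 0.96*p - 15.12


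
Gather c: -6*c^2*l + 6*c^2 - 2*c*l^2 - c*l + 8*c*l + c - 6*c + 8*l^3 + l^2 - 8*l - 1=c^2*(6 - 6*l) + c*(-2*l^2 + 7*l - 5) + 8*l^3 + l^2 - 8*l - 1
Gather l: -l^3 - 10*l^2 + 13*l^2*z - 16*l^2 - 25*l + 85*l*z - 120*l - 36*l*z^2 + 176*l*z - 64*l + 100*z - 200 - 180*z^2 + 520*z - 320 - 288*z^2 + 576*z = -l^3 + l^2*(13*z - 26) + l*(-36*z^2 + 261*z - 209) - 468*z^2 + 1196*z - 520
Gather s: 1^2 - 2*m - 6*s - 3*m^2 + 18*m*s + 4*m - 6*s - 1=-3*m^2 + 2*m + s*(18*m - 12)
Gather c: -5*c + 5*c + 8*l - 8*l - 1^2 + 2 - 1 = 0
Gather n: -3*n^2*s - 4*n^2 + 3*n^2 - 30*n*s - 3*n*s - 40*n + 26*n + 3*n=n^2*(-3*s - 1) + n*(-33*s - 11)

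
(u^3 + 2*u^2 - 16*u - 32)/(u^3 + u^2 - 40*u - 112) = (u^2 - 2*u - 8)/(u^2 - 3*u - 28)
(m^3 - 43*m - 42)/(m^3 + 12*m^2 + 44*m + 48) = (m^2 - 6*m - 7)/(m^2 + 6*m + 8)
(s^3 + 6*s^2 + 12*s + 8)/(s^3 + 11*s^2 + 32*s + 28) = (s + 2)/(s + 7)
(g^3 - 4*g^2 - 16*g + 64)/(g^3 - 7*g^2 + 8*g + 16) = (g + 4)/(g + 1)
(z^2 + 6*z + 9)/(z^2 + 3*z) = (z + 3)/z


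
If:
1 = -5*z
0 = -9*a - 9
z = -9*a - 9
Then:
No Solution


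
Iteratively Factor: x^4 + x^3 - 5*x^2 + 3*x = (x)*(x^3 + x^2 - 5*x + 3) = x*(x - 1)*(x^2 + 2*x - 3) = x*(x - 1)*(x + 3)*(x - 1)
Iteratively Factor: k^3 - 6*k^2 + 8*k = (k - 2)*(k^2 - 4*k) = (k - 4)*(k - 2)*(k)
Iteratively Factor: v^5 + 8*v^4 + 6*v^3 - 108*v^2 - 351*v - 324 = (v + 3)*(v^4 + 5*v^3 - 9*v^2 - 81*v - 108) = (v - 4)*(v + 3)*(v^3 + 9*v^2 + 27*v + 27) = (v - 4)*(v + 3)^2*(v^2 + 6*v + 9) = (v - 4)*(v + 3)^3*(v + 3)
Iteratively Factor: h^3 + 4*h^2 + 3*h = (h + 3)*(h^2 + h) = h*(h + 3)*(h + 1)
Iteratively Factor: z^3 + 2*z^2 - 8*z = (z + 4)*(z^2 - 2*z) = (z - 2)*(z + 4)*(z)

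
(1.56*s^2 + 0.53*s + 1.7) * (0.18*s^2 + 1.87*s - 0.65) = 0.2808*s^4 + 3.0126*s^3 + 0.2831*s^2 + 2.8345*s - 1.105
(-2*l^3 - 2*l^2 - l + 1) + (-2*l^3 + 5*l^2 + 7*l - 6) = -4*l^3 + 3*l^2 + 6*l - 5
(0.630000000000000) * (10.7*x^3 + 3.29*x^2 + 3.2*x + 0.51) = 6.741*x^3 + 2.0727*x^2 + 2.016*x + 0.3213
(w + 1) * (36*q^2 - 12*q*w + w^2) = 36*q^2*w + 36*q^2 - 12*q*w^2 - 12*q*w + w^3 + w^2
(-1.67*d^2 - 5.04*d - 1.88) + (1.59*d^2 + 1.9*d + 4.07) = -0.0799999999999998*d^2 - 3.14*d + 2.19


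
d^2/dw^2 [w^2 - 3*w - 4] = 2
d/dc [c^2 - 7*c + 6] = 2*c - 7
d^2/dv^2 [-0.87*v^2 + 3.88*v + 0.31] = -1.74000000000000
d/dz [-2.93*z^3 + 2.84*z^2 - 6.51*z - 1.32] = -8.79*z^2 + 5.68*z - 6.51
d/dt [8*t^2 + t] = 16*t + 1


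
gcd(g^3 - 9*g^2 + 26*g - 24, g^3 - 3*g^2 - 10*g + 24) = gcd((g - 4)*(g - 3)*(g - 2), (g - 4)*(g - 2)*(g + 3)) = g^2 - 6*g + 8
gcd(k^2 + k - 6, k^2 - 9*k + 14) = k - 2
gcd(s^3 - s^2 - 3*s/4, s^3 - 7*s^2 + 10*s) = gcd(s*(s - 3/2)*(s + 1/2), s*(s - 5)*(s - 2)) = s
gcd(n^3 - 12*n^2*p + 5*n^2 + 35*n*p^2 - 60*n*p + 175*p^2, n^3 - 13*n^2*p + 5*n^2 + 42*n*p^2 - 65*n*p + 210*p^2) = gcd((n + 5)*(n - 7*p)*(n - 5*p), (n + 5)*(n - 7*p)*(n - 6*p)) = -n^2 + 7*n*p - 5*n + 35*p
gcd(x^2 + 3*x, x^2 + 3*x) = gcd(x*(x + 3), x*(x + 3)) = x^2 + 3*x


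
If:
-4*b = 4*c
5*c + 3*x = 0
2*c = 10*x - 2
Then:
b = 3/28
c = -3/28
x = 5/28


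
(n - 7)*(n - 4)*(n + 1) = n^3 - 10*n^2 + 17*n + 28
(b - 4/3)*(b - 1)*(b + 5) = b^3 + 8*b^2/3 - 31*b/3 + 20/3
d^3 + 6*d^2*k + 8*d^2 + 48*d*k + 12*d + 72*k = (d + 2)*(d + 6)*(d + 6*k)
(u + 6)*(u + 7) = u^2 + 13*u + 42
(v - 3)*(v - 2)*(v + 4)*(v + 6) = v^4 + 5*v^3 - 20*v^2 - 60*v + 144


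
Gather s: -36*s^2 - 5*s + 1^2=-36*s^2 - 5*s + 1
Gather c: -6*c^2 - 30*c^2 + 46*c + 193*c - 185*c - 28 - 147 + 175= -36*c^2 + 54*c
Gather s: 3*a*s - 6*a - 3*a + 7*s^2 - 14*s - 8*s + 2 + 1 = -9*a + 7*s^2 + s*(3*a - 22) + 3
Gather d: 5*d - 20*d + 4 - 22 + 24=6 - 15*d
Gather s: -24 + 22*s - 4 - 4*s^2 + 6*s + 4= -4*s^2 + 28*s - 24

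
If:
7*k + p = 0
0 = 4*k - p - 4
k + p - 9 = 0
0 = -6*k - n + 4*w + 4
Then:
No Solution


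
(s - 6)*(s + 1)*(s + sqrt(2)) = s^3 - 5*s^2 + sqrt(2)*s^2 - 5*sqrt(2)*s - 6*s - 6*sqrt(2)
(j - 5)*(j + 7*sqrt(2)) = j^2 - 5*j + 7*sqrt(2)*j - 35*sqrt(2)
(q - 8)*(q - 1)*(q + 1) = q^3 - 8*q^2 - q + 8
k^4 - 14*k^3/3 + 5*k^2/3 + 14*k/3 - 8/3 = (k - 4)*(k - 1)*(k - 2/3)*(k + 1)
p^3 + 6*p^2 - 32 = (p - 2)*(p + 4)^2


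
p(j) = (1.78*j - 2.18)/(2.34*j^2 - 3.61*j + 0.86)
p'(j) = (3.61 - 4.68*j)*(1.78*j - 2.18)/(2.34*j^2 - 3.61*j + 0.86)^2 + 1.78/(2.34*j^2 - 3.61*j + 0.86) = (-4.1652*j^2 + 10.2024*j - 6.339)/(5.4756*j^4 - 16.8948*j^3 + 17.0569*j^2 - 6.2092*j + 0.7396)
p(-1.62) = -0.39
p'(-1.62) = -0.20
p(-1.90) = -0.34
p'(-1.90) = -0.16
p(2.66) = 0.33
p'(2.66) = -0.14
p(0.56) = 2.77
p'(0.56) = -10.56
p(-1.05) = -0.56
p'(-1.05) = -0.41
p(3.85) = 0.22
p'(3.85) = -0.06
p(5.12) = 0.16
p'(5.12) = -0.03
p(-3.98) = -0.18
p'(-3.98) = -0.04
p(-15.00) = -0.05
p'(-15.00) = -0.00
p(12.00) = 0.07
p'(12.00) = -0.01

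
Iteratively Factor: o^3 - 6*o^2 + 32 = (o - 4)*(o^2 - 2*o - 8) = (o - 4)*(o + 2)*(o - 4)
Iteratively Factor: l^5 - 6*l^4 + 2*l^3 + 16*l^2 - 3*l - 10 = (l + 1)*(l^4 - 7*l^3 + 9*l^2 + 7*l - 10) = (l - 1)*(l + 1)*(l^3 - 6*l^2 + 3*l + 10) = (l - 1)*(l + 1)^2*(l^2 - 7*l + 10) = (l - 2)*(l - 1)*(l + 1)^2*(l - 5)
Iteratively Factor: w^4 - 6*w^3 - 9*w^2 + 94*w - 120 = (w - 2)*(w^3 - 4*w^2 - 17*w + 60) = (w - 5)*(w - 2)*(w^2 + w - 12) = (w - 5)*(w - 3)*(w - 2)*(w + 4)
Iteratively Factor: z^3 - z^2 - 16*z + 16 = (z - 4)*(z^2 + 3*z - 4) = (z - 4)*(z + 4)*(z - 1)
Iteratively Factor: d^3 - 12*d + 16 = (d - 2)*(d^2 + 2*d - 8) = (d - 2)*(d + 4)*(d - 2)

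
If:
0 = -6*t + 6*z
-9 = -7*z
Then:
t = 9/7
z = 9/7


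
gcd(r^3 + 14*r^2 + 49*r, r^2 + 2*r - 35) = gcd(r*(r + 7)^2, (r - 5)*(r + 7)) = r + 7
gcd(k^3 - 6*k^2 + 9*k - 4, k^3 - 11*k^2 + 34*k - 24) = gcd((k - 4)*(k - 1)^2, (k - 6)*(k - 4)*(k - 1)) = k^2 - 5*k + 4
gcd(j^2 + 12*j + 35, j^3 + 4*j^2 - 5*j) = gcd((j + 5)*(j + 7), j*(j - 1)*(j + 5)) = j + 5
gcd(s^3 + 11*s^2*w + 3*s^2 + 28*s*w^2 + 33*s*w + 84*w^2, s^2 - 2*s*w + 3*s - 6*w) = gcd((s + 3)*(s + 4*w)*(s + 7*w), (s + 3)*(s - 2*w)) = s + 3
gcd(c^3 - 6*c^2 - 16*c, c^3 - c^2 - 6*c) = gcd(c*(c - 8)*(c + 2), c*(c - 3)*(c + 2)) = c^2 + 2*c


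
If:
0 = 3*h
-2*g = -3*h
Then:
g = 0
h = 0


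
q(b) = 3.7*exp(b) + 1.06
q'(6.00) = 1492.69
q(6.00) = 1493.75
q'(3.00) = 74.32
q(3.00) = 75.38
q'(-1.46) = 0.86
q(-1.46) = 1.92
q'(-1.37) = 0.94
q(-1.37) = 2.00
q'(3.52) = 125.00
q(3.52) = 126.06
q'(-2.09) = 0.46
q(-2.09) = 1.52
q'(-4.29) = 0.05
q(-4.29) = 1.11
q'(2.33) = 38.03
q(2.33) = 39.09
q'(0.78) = 8.07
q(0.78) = 9.13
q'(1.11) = 11.23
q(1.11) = 12.29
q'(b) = 3.7*exp(b)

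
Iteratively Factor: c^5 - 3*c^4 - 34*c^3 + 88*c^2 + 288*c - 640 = (c - 4)*(c^4 + c^3 - 30*c^2 - 32*c + 160) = (c - 5)*(c - 4)*(c^3 + 6*c^2 - 32) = (c - 5)*(c - 4)*(c + 4)*(c^2 + 2*c - 8) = (c - 5)*(c - 4)*(c - 2)*(c + 4)*(c + 4)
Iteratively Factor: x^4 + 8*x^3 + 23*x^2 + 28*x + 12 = (x + 1)*(x^3 + 7*x^2 + 16*x + 12) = (x + 1)*(x + 3)*(x^2 + 4*x + 4) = (x + 1)*(x + 2)*(x + 3)*(x + 2)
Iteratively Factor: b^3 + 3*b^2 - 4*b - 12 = (b + 2)*(b^2 + b - 6) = (b - 2)*(b + 2)*(b + 3)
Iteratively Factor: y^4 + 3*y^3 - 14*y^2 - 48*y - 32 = (y + 4)*(y^3 - y^2 - 10*y - 8) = (y - 4)*(y + 4)*(y^2 + 3*y + 2) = (y - 4)*(y + 2)*(y + 4)*(y + 1)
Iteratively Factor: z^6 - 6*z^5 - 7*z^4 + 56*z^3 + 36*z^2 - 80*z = (z - 1)*(z^5 - 5*z^4 - 12*z^3 + 44*z^2 + 80*z) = (z - 1)*(z + 2)*(z^4 - 7*z^3 + 2*z^2 + 40*z) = (z - 5)*(z - 1)*(z + 2)*(z^3 - 2*z^2 - 8*z) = z*(z - 5)*(z - 1)*(z + 2)*(z^2 - 2*z - 8) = z*(z - 5)*(z - 1)*(z + 2)^2*(z - 4)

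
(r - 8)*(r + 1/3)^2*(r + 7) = r^4 - r^3/3 - 509*r^2/9 - 337*r/9 - 56/9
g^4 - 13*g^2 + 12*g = g*(g - 3)*(g - 1)*(g + 4)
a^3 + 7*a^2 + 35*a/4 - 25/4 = (a - 1/2)*(a + 5/2)*(a + 5)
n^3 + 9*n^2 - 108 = (n - 3)*(n + 6)^2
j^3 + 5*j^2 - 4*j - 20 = (j - 2)*(j + 2)*(j + 5)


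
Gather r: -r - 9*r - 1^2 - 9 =-10*r - 10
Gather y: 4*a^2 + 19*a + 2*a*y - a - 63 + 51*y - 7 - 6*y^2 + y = 4*a^2 + 18*a - 6*y^2 + y*(2*a + 52) - 70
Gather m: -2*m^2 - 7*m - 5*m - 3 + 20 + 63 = -2*m^2 - 12*m + 80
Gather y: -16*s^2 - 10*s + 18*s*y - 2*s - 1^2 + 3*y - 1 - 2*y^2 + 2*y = -16*s^2 - 12*s - 2*y^2 + y*(18*s + 5) - 2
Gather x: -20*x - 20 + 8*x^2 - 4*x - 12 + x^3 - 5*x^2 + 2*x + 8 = x^3 + 3*x^2 - 22*x - 24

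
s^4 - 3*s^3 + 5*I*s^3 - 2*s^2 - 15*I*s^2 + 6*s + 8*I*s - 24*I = (s - 3)*(s - I)*(s + 2*I)*(s + 4*I)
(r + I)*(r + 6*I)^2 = r^3 + 13*I*r^2 - 48*r - 36*I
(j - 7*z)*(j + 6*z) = j^2 - j*z - 42*z^2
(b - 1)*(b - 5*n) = b^2 - 5*b*n - b + 5*n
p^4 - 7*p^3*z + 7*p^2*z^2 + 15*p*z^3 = p*(p - 5*z)*(p - 3*z)*(p + z)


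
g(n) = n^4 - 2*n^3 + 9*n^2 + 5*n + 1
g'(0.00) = 5.00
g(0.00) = 1.00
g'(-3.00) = -211.00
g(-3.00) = 202.00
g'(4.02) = 240.26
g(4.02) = 297.77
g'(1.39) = 29.17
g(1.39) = 23.70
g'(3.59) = 177.36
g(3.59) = 208.51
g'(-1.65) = -59.00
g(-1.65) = 33.65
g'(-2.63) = -156.61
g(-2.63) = 134.33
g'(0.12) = 7.08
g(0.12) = 1.73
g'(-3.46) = -294.80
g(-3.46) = 317.61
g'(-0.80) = -15.29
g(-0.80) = 4.19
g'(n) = 4*n^3 - 6*n^2 + 18*n + 5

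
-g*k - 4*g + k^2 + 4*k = (-g + k)*(k + 4)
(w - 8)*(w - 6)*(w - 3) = w^3 - 17*w^2 + 90*w - 144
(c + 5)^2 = c^2 + 10*c + 25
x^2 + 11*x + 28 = (x + 4)*(x + 7)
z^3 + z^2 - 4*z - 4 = (z - 2)*(z + 1)*(z + 2)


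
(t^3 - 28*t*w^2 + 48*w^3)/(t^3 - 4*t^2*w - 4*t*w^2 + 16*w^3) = (t + 6*w)/(t + 2*w)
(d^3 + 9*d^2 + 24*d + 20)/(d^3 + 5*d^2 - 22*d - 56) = (d^2 + 7*d + 10)/(d^2 + 3*d - 28)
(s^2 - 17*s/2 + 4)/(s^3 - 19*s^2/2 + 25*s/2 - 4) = 1/(s - 1)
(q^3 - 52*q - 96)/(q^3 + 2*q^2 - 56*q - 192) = (q + 2)/(q + 4)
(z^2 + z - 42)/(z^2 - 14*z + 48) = (z + 7)/(z - 8)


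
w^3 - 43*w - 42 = (w - 7)*(w + 1)*(w + 6)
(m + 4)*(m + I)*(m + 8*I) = m^3 + 4*m^2 + 9*I*m^2 - 8*m + 36*I*m - 32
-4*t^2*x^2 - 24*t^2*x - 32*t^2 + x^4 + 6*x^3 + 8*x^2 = (-2*t + x)*(2*t + x)*(x + 2)*(x + 4)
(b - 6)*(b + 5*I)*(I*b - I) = I*b^3 - 5*b^2 - 7*I*b^2 + 35*b + 6*I*b - 30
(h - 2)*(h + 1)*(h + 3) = h^3 + 2*h^2 - 5*h - 6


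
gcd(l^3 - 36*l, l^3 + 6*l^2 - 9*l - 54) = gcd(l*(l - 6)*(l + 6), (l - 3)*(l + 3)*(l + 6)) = l + 6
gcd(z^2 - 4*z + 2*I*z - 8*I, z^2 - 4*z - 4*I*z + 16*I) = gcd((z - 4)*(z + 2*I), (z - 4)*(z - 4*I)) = z - 4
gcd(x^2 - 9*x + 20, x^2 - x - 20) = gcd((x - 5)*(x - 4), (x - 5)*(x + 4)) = x - 5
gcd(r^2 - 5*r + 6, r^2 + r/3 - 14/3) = r - 2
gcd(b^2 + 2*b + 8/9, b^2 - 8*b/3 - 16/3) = b + 4/3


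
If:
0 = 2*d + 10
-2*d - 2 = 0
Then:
No Solution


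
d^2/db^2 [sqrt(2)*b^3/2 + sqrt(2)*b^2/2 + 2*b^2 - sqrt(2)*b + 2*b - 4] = 3*sqrt(2)*b + sqrt(2) + 4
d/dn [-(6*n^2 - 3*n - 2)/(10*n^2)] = (-3*n - 4)/(10*n^3)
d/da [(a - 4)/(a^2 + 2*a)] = (-a^2 + 8*a + 8)/(a^2*(a^2 + 4*a + 4))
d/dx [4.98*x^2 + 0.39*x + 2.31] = 9.96*x + 0.39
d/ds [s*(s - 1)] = 2*s - 1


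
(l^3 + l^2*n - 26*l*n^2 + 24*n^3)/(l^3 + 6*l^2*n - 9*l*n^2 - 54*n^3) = (l^2 - 5*l*n + 4*n^2)/(l^2 - 9*n^2)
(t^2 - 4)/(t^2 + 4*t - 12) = (t + 2)/(t + 6)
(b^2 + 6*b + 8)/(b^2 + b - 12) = (b + 2)/(b - 3)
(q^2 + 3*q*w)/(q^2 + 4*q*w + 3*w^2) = q/(q + w)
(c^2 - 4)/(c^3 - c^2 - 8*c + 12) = (c + 2)/(c^2 + c - 6)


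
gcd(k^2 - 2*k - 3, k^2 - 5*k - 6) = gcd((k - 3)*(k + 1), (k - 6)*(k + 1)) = k + 1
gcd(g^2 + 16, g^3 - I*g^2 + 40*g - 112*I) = g - 4*I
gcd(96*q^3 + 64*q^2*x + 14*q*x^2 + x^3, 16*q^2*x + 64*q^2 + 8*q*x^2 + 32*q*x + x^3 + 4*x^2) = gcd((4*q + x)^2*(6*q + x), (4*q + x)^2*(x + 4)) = 16*q^2 + 8*q*x + x^2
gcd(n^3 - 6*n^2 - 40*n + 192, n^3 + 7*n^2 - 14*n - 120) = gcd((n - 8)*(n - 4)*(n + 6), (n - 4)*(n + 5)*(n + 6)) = n^2 + 2*n - 24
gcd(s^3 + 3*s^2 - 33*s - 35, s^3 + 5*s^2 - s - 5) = s + 1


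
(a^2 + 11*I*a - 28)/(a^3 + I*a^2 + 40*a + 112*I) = (a + 7*I)/(a^2 - 3*I*a + 28)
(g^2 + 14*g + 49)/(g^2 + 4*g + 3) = (g^2 + 14*g + 49)/(g^2 + 4*g + 3)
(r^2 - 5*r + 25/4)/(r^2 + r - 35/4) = (2*r - 5)/(2*r + 7)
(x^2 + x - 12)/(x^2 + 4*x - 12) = (x^2 + x - 12)/(x^2 + 4*x - 12)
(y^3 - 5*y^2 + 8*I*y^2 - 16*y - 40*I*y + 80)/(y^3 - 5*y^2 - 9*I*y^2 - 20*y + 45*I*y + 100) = (y^2 + 8*I*y - 16)/(y^2 - 9*I*y - 20)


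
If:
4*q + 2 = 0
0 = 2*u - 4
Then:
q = -1/2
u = 2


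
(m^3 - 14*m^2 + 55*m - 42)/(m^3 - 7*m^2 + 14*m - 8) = (m^2 - 13*m + 42)/(m^2 - 6*m + 8)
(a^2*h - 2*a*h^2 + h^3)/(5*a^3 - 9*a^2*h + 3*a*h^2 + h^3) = h/(5*a + h)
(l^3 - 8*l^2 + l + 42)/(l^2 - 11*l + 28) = (l^2 - l - 6)/(l - 4)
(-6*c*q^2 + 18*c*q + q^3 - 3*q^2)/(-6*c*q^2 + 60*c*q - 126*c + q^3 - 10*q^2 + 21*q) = q/(q - 7)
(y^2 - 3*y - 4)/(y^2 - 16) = (y + 1)/(y + 4)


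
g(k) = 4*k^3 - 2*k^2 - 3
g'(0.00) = 0.00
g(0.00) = -3.00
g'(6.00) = 408.00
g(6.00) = 789.00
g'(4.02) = 177.84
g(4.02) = 224.54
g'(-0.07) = 0.34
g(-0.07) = -3.01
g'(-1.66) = 39.71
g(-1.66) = -26.81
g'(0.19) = -0.33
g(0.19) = -3.04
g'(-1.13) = 19.84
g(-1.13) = -11.33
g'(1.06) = 9.24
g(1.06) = -0.48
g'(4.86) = 264.00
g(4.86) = 408.93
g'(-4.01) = 209.00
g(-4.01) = -293.09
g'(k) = 12*k^2 - 4*k = 4*k*(3*k - 1)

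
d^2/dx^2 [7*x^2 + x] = 14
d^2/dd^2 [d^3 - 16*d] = 6*d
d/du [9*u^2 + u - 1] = 18*u + 1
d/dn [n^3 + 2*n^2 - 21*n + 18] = 3*n^2 + 4*n - 21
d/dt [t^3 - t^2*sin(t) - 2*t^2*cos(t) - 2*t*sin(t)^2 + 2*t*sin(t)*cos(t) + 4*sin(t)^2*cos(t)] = 2*t^2*sin(t) - t^2*cos(t) + 3*t^2 - 2*t*sin(t) - 4*t*cos(t) + 2*sqrt(2)*t*cos(2*t + pi/4) - sin(t) + 3*sin(3*t) + sqrt(2)*sin(2*t + pi/4) - 1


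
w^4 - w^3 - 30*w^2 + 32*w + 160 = (w - 4)^2*(w + 2)*(w + 5)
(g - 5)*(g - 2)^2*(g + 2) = g^4 - 7*g^3 + 6*g^2 + 28*g - 40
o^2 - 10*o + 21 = (o - 7)*(o - 3)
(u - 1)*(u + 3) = u^2 + 2*u - 3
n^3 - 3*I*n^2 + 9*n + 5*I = (n - 5*I)*(n + I)^2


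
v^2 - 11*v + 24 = (v - 8)*(v - 3)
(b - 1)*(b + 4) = b^2 + 3*b - 4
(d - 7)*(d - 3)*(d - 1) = d^3 - 11*d^2 + 31*d - 21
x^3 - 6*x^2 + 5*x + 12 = (x - 4)*(x - 3)*(x + 1)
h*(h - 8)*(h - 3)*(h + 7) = h^4 - 4*h^3 - 53*h^2 + 168*h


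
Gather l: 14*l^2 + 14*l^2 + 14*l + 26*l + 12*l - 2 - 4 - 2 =28*l^2 + 52*l - 8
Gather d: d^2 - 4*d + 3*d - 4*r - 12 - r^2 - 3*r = d^2 - d - r^2 - 7*r - 12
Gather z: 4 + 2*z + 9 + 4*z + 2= 6*z + 15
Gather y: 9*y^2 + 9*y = 9*y^2 + 9*y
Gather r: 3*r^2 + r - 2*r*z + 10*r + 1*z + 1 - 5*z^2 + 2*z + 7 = 3*r^2 + r*(11 - 2*z) - 5*z^2 + 3*z + 8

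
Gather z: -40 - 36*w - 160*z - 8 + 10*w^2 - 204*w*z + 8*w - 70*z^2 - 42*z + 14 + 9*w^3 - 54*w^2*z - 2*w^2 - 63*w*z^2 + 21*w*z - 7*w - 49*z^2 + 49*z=9*w^3 + 8*w^2 - 35*w + z^2*(-63*w - 119) + z*(-54*w^2 - 183*w - 153) - 34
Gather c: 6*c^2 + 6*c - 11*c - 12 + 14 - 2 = 6*c^2 - 5*c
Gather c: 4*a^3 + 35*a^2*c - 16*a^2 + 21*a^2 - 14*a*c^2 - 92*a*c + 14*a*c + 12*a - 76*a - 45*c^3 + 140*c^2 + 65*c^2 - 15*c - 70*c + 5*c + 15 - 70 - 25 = 4*a^3 + 5*a^2 - 64*a - 45*c^3 + c^2*(205 - 14*a) + c*(35*a^2 - 78*a - 80) - 80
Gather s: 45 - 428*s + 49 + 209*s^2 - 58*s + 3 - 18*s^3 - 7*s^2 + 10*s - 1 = -18*s^3 + 202*s^2 - 476*s + 96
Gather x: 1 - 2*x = 1 - 2*x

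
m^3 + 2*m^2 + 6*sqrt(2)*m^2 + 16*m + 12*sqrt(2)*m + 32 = (m + 2)*(m + 2*sqrt(2))*(m + 4*sqrt(2))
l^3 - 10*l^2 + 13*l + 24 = (l - 8)*(l - 3)*(l + 1)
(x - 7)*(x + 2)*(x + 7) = x^3 + 2*x^2 - 49*x - 98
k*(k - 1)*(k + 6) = k^3 + 5*k^2 - 6*k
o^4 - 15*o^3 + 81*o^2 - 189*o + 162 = (o - 6)*(o - 3)^3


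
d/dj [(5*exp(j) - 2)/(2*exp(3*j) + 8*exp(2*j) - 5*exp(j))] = 2*(-10*exp(3*j) - 14*exp(2*j) + 16*exp(j) - 5)*exp(-j)/(4*exp(4*j) + 32*exp(3*j) + 44*exp(2*j) - 80*exp(j) + 25)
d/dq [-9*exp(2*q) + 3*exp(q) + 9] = (3 - 18*exp(q))*exp(q)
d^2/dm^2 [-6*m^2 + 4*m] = -12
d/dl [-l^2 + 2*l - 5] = 2 - 2*l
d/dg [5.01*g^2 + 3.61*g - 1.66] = 10.02*g + 3.61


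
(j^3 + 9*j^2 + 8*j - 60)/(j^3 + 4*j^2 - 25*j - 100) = (j^2 + 4*j - 12)/(j^2 - j - 20)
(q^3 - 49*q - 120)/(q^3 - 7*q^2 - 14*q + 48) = (q + 5)/(q - 2)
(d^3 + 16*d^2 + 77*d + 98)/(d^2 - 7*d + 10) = (d^3 + 16*d^2 + 77*d + 98)/(d^2 - 7*d + 10)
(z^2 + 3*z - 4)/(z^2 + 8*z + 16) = (z - 1)/(z + 4)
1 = 1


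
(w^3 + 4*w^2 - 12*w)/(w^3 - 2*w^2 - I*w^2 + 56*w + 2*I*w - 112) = w*(w + 6)/(w^2 - I*w + 56)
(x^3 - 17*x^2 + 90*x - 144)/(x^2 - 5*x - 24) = (x^2 - 9*x + 18)/(x + 3)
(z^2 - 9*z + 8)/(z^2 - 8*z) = (z - 1)/z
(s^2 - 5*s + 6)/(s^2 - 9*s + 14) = (s - 3)/(s - 7)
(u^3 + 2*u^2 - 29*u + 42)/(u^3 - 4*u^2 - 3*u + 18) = (u^2 + 5*u - 14)/(u^2 - u - 6)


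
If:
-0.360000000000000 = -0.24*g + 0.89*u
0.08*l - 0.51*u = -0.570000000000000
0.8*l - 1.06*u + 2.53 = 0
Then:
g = 4.41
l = -2.12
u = 0.78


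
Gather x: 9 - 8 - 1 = 0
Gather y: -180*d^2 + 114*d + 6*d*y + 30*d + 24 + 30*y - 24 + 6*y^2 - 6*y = -180*d^2 + 144*d + 6*y^2 + y*(6*d + 24)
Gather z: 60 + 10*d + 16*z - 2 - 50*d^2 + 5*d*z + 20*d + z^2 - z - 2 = -50*d^2 + 30*d + z^2 + z*(5*d + 15) + 56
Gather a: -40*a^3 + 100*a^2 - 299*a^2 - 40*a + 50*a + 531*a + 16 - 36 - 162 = -40*a^3 - 199*a^2 + 541*a - 182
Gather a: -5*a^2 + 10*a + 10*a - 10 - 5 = -5*a^2 + 20*a - 15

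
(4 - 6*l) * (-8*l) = 48*l^2 - 32*l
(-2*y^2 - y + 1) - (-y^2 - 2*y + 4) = -y^2 + y - 3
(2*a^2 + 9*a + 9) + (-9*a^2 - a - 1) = -7*a^2 + 8*a + 8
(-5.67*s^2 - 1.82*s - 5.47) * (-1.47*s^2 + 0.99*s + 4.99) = 8.3349*s^4 - 2.9379*s^3 - 22.0542*s^2 - 14.4971*s - 27.2953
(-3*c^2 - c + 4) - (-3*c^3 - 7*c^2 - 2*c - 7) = 3*c^3 + 4*c^2 + c + 11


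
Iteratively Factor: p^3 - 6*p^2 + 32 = (p + 2)*(p^2 - 8*p + 16) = (p - 4)*(p + 2)*(p - 4)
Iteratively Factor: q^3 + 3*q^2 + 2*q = (q)*(q^2 + 3*q + 2) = q*(q + 1)*(q + 2)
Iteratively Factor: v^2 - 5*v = (v)*(v - 5)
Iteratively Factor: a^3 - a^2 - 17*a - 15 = (a + 3)*(a^2 - 4*a - 5) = (a - 5)*(a + 3)*(a + 1)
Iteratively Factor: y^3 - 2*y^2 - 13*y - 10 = (y - 5)*(y^2 + 3*y + 2) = (y - 5)*(y + 2)*(y + 1)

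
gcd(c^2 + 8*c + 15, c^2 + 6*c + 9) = c + 3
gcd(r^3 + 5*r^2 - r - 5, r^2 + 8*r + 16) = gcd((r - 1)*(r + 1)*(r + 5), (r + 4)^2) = 1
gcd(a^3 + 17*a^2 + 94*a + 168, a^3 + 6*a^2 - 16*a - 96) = a^2 + 10*a + 24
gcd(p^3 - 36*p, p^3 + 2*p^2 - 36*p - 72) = p^2 - 36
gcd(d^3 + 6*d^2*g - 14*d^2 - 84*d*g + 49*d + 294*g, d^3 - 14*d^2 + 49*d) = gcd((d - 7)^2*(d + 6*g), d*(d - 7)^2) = d^2 - 14*d + 49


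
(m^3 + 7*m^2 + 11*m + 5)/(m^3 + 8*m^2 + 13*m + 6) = (m + 5)/(m + 6)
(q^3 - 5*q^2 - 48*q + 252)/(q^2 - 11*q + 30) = (q^2 + q - 42)/(q - 5)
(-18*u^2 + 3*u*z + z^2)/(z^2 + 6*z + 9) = (-18*u^2 + 3*u*z + z^2)/(z^2 + 6*z + 9)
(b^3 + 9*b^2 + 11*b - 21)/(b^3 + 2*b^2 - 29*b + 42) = (b^2 + 2*b - 3)/(b^2 - 5*b + 6)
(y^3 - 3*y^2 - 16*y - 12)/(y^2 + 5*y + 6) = (y^2 - 5*y - 6)/(y + 3)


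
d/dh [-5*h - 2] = -5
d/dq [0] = 0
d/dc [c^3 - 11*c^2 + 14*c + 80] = 3*c^2 - 22*c + 14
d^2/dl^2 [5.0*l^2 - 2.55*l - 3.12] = 10.0000000000000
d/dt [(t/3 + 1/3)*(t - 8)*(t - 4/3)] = t^2 - 50*t/9 + 4/9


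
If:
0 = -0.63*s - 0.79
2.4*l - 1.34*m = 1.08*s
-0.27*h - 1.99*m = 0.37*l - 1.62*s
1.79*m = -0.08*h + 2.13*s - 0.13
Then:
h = 9.40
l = -1.67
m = -1.98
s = -1.25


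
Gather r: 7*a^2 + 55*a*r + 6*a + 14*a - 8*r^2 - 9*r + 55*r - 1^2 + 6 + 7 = 7*a^2 + 20*a - 8*r^2 + r*(55*a + 46) + 12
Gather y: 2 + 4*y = 4*y + 2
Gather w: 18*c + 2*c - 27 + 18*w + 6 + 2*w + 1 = 20*c + 20*w - 20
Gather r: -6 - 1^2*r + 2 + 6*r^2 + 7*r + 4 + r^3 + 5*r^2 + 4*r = r^3 + 11*r^2 + 10*r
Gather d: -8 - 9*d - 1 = -9*d - 9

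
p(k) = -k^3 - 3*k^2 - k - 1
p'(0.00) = -1.00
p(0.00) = -1.00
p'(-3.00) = -10.00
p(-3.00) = 2.00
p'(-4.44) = -33.50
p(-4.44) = 31.83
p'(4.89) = -102.08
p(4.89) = -194.56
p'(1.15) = -11.87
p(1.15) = -7.64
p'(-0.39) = 0.88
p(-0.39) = -1.01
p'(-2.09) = -1.56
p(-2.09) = -2.88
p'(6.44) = -164.06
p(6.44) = -398.95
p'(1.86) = -22.54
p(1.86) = -19.67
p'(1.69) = -19.71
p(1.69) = -16.09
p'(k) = -3*k^2 - 6*k - 1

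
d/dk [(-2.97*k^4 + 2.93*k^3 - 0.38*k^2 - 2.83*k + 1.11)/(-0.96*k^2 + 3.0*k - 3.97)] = (5.7024*k^5 - 29.5428*k^4 + 64.7436*k^3 - 38.7531*k^2 + 5.1484*k + 7.9051)/(0.9216*k^4 - 5.76*k^3 + 16.6224*k^2 - 23.82*k + 15.7609)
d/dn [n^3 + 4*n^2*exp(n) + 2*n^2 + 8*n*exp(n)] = 4*n^2*exp(n) + 3*n^2 + 16*n*exp(n) + 4*n + 8*exp(n)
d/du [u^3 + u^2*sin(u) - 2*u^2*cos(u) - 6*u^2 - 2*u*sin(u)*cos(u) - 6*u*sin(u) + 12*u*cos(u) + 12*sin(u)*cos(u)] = 2*u^2*sin(u) + u^2*cos(u) + 3*u^2 - 10*sqrt(2)*u*sin(u + pi/4) - 2*u*cos(2*u) - 12*u - 6*sin(u) - sin(2*u) + 12*cos(u) + 12*cos(2*u)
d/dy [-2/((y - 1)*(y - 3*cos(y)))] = 2*(y + (y - 1)*(3*sin(y) + 1) - 3*cos(y))/((y - 1)^2*(y - 3*cos(y))^2)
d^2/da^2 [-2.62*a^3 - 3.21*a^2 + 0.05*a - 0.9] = -15.72*a - 6.42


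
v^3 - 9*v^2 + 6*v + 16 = (v - 8)*(v - 2)*(v + 1)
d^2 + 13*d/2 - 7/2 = (d - 1/2)*(d + 7)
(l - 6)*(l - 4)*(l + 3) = l^3 - 7*l^2 - 6*l + 72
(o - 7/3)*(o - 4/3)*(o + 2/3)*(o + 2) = o^4 - o^3 - 16*o^2/3 + 92*o/27 + 112/27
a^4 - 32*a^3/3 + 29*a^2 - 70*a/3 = a*(a - 7)*(a - 2)*(a - 5/3)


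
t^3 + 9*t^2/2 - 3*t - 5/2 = (t - 1)*(t + 1/2)*(t + 5)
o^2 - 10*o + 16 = (o - 8)*(o - 2)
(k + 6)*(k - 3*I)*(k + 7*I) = k^3 + 6*k^2 + 4*I*k^2 + 21*k + 24*I*k + 126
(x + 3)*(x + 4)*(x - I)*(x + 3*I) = x^4 + 7*x^3 + 2*I*x^3 + 15*x^2 + 14*I*x^2 + 21*x + 24*I*x + 36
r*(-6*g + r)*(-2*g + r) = 12*g^2*r - 8*g*r^2 + r^3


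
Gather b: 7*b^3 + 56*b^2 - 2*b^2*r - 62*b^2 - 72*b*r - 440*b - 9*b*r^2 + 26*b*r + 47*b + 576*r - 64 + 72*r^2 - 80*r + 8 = 7*b^3 + b^2*(-2*r - 6) + b*(-9*r^2 - 46*r - 393) + 72*r^2 + 496*r - 56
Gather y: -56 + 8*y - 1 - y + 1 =7*y - 56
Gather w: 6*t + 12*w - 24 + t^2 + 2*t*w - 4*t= t^2 + 2*t + w*(2*t + 12) - 24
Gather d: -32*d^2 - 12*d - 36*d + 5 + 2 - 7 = -32*d^2 - 48*d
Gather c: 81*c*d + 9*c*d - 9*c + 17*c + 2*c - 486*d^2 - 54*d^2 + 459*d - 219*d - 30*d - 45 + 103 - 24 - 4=c*(90*d + 10) - 540*d^2 + 210*d + 30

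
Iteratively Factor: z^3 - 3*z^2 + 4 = (z + 1)*(z^2 - 4*z + 4) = (z - 2)*(z + 1)*(z - 2)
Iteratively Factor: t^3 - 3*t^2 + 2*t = (t - 1)*(t^2 - 2*t) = t*(t - 1)*(t - 2)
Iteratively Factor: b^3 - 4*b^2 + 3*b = (b - 3)*(b^2 - b) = (b - 3)*(b - 1)*(b)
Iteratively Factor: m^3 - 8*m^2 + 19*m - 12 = (m - 4)*(m^2 - 4*m + 3) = (m - 4)*(m - 1)*(m - 3)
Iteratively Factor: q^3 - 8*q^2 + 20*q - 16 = (q - 2)*(q^2 - 6*q + 8) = (q - 2)^2*(q - 4)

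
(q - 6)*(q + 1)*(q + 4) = q^3 - q^2 - 26*q - 24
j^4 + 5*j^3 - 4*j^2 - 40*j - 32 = (j + 1)*(j + 4)*(j - 2*sqrt(2))*(j + 2*sqrt(2))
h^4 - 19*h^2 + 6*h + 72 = (h - 3)^2*(h + 2)*(h + 4)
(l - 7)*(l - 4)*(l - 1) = l^3 - 12*l^2 + 39*l - 28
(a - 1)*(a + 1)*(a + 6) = a^3 + 6*a^2 - a - 6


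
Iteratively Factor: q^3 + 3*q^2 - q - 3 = (q - 1)*(q^2 + 4*q + 3) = (q - 1)*(q + 1)*(q + 3)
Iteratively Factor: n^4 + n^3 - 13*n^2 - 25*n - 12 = (n + 3)*(n^3 - 2*n^2 - 7*n - 4) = (n + 1)*(n + 3)*(n^2 - 3*n - 4) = (n + 1)^2*(n + 3)*(n - 4)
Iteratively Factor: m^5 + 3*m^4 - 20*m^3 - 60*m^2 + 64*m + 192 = (m - 2)*(m^4 + 5*m^3 - 10*m^2 - 80*m - 96) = (m - 2)*(m + 4)*(m^3 + m^2 - 14*m - 24) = (m - 4)*(m - 2)*(m + 4)*(m^2 + 5*m + 6) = (m - 4)*(m - 2)*(m + 2)*(m + 4)*(m + 3)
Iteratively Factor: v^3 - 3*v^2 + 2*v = (v - 2)*(v^2 - v) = v*(v - 2)*(v - 1)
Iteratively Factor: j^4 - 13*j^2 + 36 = (j + 3)*(j^3 - 3*j^2 - 4*j + 12) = (j - 3)*(j + 3)*(j^2 - 4) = (j - 3)*(j + 2)*(j + 3)*(j - 2)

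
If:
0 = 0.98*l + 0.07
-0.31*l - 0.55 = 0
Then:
No Solution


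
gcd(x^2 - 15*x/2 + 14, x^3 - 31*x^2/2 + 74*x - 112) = x^2 - 15*x/2 + 14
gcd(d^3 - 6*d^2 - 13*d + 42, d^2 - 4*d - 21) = d^2 - 4*d - 21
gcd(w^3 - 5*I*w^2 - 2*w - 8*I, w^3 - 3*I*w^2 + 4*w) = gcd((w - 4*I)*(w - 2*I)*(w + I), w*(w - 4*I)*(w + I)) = w^2 - 3*I*w + 4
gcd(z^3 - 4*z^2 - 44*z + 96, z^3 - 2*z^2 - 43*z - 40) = z - 8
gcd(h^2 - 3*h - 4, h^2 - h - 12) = h - 4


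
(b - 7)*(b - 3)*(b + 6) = b^3 - 4*b^2 - 39*b + 126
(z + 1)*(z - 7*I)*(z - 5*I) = z^3 + z^2 - 12*I*z^2 - 35*z - 12*I*z - 35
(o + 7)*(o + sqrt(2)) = o^2 + sqrt(2)*o + 7*o + 7*sqrt(2)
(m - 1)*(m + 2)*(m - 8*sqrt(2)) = m^3 - 8*sqrt(2)*m^2 + m^2 - 8*sqrt(2)*m - 2*m + 16*sqrt(2)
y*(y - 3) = y^2 - 3*y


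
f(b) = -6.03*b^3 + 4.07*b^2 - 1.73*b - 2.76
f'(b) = -18.09*b^2 + 8.14*b - 1.73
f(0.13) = -2.93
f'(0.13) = -0.98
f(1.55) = -18.12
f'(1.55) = -32.57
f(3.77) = -274.54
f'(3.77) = -228.15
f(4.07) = -348.92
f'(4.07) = -268.26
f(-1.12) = 12.75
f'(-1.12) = -33.54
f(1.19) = -9.22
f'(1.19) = -17.66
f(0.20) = -2.99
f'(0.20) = -0.83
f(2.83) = -111.73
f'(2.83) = -123.57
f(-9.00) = 4738.35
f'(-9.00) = -1540.28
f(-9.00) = 4738.35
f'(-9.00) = -1540.28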